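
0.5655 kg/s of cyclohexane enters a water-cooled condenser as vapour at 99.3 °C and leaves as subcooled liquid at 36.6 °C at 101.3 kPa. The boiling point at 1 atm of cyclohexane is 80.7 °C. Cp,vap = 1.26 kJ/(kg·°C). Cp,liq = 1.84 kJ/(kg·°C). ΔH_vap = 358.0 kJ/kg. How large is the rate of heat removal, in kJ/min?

Q_c = 15700 kJ/min

vapour 99.3→80.7 °C: -23.436 kJ/kg
condensation at 80.7 °C: -358 kJ/kg
liquid 80.7→36.6 °C: -81.144 kJ/kg
Δh = -23.436 + -358 + -81.144 = -462.58 kJ/kg
Q = ṁ·Δh = 0.5655 kg/s × -462.58 kJ/kg = -261.59 kJ/s
|Q| = 261.59 kW = 15695 kJ/min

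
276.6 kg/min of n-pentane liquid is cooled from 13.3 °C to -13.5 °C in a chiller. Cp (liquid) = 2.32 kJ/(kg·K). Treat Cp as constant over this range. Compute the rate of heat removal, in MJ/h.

Q = ṁ·Cp·ΔT = 276.6 × 2.32 × (-13.5 − 13.3) = -17198 kJ/min
Converting: 17198 / 60 s = 286.63 kW
Cooling duty = 1031.9 MJ/h

Q_c = 1030 MJ/h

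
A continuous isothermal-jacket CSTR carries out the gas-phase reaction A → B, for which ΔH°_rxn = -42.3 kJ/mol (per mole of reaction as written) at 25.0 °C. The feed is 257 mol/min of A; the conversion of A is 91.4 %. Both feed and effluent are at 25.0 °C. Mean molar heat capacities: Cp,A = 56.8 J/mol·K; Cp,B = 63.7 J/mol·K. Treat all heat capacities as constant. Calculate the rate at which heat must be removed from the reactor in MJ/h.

Extent of reaction ξ = 0.914 × 257 = 234.9 mol/min
Reaction term: ξ·ΔH°_rxn = 234.9 × -42.3 = -9936.2 kJ/min
Q = ΔH = -9936.2 kJ/min = -165.6 kW
Heat removed = 596.17 MJ/h

Q_out = 596 MJ/h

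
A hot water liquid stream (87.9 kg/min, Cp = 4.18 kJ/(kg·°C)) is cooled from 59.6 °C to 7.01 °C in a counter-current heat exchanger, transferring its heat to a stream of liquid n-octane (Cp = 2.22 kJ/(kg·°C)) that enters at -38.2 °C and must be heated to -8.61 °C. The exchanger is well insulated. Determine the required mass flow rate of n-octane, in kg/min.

ṁ_c = 294 kg/min

Heat released by hot stream: Q = 87.9 × 4.18 × (59.6 − 7.01) = 19323 kJ/min
Energy balance on cold side (adiabatic exchanger): Q = ṁ_c·Cp_c·(T_c,out − T_c,in)
ṁ_c = 19323 / [2.22 × (-8.61 − -38.2)] = 294.15 kg/min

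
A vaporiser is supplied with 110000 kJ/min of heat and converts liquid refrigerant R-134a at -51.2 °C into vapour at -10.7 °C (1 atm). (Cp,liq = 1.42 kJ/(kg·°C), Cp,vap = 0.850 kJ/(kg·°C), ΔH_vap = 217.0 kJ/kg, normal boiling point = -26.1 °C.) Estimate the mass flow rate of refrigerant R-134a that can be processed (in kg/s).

Δh = 1.42×(-26.1−-51.2) + 217.0 + 0.850×(-10.7−-26.1) = 265.73 kJ/kg
Q = 110000 kJ/min = 1833.3 kJ/s = 1833.3 kJ/s
ṁ = Q/Δh = 1833.3 / 265.73 = 6.8992 kg/s

ṁ = 6.90 kg/s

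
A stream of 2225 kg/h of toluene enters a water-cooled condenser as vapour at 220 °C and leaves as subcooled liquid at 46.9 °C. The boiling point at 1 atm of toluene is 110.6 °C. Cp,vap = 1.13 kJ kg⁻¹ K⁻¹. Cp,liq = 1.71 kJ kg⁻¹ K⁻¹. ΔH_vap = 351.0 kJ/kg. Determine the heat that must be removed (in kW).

vapour 220→110.6 °C: -123.62 kJ/kg
condensation at 110.6 °C: -351 kJ/kg
liquid 110.6→46.9 °C: -108.93 kJ/kg
Δh = -123.62 + -351 + -108.93 = -583.55 kJ/kg
Q = ṁ·Δh = 2225 kg/h × -583.55 kJ/kg = -1.2984e+06 kJ/h
|Q| = 360.67 kW

Q_c = 361 kW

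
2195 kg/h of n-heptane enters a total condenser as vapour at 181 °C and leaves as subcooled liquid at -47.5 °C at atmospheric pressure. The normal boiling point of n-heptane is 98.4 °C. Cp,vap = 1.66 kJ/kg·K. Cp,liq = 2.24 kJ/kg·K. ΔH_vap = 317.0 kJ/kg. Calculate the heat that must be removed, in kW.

Q_c = 476 kW

vapour 181→98.4 °C: -137.12 kJ/kg
condensation at 98.4 °C: -317 kJ/kg
liquid 98.4→-47.5 °C: -326.82 kJ/kg
Δh = -137.12 + -317 + -326.82 = -780.93 kJ/kg
Q = ṁ·Δh = 2195 kg/h × -780.93 kJ/kg = -1.7141e+06 kJ/h
|Q| = 476.15 kW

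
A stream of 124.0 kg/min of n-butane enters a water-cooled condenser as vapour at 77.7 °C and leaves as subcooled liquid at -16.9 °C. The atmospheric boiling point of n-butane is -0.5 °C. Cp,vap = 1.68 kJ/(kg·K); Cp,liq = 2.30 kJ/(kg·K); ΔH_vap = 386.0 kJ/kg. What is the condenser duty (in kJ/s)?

vapour 77.7→-0.5 °C: -131.38 kJ/kg
condensation at -0.5 °C: -386 kJ/kg
liquid -0.5→-16.9 °C: -37.72 kJ/kg
Δh = -131.38 + -386 + -37.72 = -555.1 kJ/kg
Q = ṁ·Δh = 124.0 kg/min × -555.1 kJ/kg = -68832 kJ/min
|Q| = 1147.2 kW

Q_c = 1150 kJ/s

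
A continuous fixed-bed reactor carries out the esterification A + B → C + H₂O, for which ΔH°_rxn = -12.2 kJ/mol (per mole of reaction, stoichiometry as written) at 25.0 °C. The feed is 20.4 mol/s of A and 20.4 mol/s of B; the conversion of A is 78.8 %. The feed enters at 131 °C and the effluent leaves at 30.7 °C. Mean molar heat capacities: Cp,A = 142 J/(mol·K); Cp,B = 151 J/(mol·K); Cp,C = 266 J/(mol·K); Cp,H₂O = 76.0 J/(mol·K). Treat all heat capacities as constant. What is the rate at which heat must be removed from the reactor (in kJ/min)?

Q_out = 47500 kJ/min

Extent of reaction ξ = 0.788 × 20.4 = 16.075 mol/s
Reaction term: ξ·ΔH°_rxn = 16.075 × -12.2 = -196.12 kJ/s
Sensible, feed 131→25 °C: -633.58 kJ/s
Outlet flows (mol/s): A 4.3248, B 4.3248, C 16.075, H₂O 16.075
Sensible, products 25→30.7 °C: 38.56 kJ/s
Q = ΔH = -791.14 kJ/s = -791.14 kW
Heat removed = 47468 kJ/min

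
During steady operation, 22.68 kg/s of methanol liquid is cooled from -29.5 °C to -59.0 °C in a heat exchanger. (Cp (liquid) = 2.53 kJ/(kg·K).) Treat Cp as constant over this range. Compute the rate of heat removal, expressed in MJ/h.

Q = ṁ·Cp·ΔT = 22.68 × 2.53 × (-59.0 − -29.5) = -1692.7 kJ/s
Cooling duty = 6093.8 MJ/h

Q_c = 6090 MJ/h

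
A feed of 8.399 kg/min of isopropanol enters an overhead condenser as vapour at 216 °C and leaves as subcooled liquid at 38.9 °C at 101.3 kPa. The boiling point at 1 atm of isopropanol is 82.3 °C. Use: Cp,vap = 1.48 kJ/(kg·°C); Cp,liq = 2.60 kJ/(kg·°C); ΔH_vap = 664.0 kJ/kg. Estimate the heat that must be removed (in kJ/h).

Q_c = 491000 kJ/h

vapour 216→82.3 °C: -197.88 kJ/kg
condensation at 82.3 °C: -664 kJ/kg
liquid 82.3→38.9 °C: -112.84 kJ/kg
Δh = -197.88 + -664 + -112.84 = -974.72 kJ/kg
Q = ṁ·Δh = 8.399 kg/min × -974.72 kJ/kg = -8186.6 kJ/min
|Q| = 136.44 kW = 491200 kJ/h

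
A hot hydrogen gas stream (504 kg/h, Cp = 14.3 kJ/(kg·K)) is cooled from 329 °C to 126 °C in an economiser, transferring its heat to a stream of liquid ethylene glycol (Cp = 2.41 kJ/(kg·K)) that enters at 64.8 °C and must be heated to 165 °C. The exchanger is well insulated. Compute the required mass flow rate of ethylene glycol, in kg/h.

ṁ_c = 6060 kg/h

Heat released by hot stream: Q = 504 × 14.3 × (329 − 126) = 1.4631e+06 kJ/h
Energy balance on cold side (adiabatic exchanger): Q = ṁ_c·Cp_c·(T_c,out − T_c,in)
ṁ_c = 1.4631e+06 / [2.41 × (165 − 64.8)] = 6058.7 kg/h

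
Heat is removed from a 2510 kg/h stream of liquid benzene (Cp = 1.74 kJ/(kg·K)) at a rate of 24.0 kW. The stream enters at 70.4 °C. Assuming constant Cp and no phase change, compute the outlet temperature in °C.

Q = 24.0 kW = 86400 kJ/h
ΔT = Q/(ṁ·Cp) = 86400/(2510×1.74) = 19.783 K
T_out = 70.4 − 19.783 = 50.617 °C

T_out = 50.6 °C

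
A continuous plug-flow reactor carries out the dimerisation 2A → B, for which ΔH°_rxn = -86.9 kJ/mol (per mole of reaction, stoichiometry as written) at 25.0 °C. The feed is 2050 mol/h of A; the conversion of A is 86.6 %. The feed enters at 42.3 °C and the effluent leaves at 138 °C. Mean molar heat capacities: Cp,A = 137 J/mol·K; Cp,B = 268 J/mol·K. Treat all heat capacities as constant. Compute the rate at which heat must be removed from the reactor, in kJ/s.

Extent of reaction ξ = 0.866 × 2050 / 2 = 887.65 mol/h
Reaction term: ξ·ΔH°_rxn = 887.65 × -86.9 = -77137 kJ/h
Sensible, feed 42.3→25 °C: -4858.7 kJ/h
Outlet flows (mol/h): A 274.7, B 887.65
Sensible, products 25→138 °C: 31134 kJ/h
Q = ΔH = -50861 kJ/h = -14.128 kW
Heat removed = 14.128 kJ/s

Q_out = 14.1 kJ/s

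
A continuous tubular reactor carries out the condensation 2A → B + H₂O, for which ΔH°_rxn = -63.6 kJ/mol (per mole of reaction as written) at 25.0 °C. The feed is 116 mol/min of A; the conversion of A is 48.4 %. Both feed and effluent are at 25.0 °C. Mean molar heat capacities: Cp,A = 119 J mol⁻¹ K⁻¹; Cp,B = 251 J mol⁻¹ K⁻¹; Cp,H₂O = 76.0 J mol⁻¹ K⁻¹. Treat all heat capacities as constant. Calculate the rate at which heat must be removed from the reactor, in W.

Extent of reaction ξ = 0.484 × 116 / 2 = 28.072 mol/min
Reaction term: ξ·ΔH°_rxn = 28.072 × -63.6 = -1785.4 kJ/min
Q = ΔH = -1785.4 kJ/min = -29.756 kW
Heat removed = 29756 W

Q_out = 29800 W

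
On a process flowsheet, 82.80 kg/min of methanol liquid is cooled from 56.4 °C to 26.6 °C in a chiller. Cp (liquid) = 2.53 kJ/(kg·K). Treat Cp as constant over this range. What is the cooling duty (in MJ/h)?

Q = ṁ·Cp·ΔT = 82.80 × 2.53 × (26.6 − 56.4) = -6242.6 kJ/min
Converting: 6242.6 / 60 s = 104.04 kW
Cooling duty = 374.56 MJ/h

Q_c = 375 MJ/h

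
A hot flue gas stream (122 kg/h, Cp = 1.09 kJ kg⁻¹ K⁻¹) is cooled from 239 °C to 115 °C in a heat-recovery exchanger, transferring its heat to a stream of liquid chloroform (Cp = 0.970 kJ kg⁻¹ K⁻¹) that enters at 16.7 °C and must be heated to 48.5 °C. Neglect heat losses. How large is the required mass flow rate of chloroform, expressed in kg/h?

ṁ_c = 535 kg/h

Heat released by hot stream: Q = 122 × 1.09 × (239 − 115) = 16490 kJ/h
Energy balance on cold side (adiabatic exchanger): Q = ṁ_c·Cp_c·(T_c,out − T_c,in)
ṁ_c = 16490 / [0.970 × (48.5 − 16.7)] = 534.58 kg/h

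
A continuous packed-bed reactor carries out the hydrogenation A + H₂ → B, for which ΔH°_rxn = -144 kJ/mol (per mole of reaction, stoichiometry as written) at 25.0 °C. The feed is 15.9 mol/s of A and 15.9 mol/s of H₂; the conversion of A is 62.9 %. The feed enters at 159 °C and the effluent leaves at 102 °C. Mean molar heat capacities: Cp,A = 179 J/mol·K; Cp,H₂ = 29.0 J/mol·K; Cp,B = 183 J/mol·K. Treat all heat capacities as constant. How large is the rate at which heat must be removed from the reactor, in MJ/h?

Extent of reaction ξ = 0.629 × 15.9 = 10.001 mol/s
Reaction term: ξ·ΔH°_rxn = 10.001 × -144 = -1440.2 kJ/s
Sensible, feed 159→25 °C: -443.16 kJ/s
Outlet flows (mol/s): A 5.8989, H₂ 5.8989, B 10.001
Sensible, products 25→102 °C: 235.4 kJ/s
Q = ΔH = -1647.9 kJ/s = -1647.9 kW
Heat removed = 5932.5 MJ/h

Q_out = 5930 MJ/h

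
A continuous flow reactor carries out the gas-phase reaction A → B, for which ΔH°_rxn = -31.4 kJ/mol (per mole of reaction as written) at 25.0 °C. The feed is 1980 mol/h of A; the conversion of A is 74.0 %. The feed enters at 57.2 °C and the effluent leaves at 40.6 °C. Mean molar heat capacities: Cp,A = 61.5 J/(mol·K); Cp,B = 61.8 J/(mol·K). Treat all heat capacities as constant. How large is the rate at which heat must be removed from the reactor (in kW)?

Q_out = 13.3 kW

Extent of reaction ξ = 0.740 × 1980 = 1465.2 mol/h
Reaction term: ξ·ΔH°_rxn = 1465.2 × -31.4 = -46007 kJ/h
Sensible, feed 57.2→25 °C: -3921 kJ/h
Outlet flows (mol/h): A 514.8, B 1465.2
Sensible, products 25→40.6 °C: 1906.5 kJ/h
Q = ΔH = -48022 kJ/h = -13.339 kW
Heat removed = 13.339 kW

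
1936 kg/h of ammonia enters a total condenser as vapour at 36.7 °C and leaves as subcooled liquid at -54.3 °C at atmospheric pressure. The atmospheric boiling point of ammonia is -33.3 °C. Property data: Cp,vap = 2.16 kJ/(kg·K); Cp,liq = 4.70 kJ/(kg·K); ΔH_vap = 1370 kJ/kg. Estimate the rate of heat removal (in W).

Q_c = 871000 W

vapour 36.7→-33.3 °C: -151.2 kJ/kg
condensation at -33.3 °C: -1370 kJ/kg
liquid -33.3→-54.3 °C: -98.7 kJ/kg
Δh = -151.2 + -1370 + -98.7 = -1619.9 kJ/kg
Q = ṁ·Δh = 1936 kg/h × -1619.9 kJ/kg = -3.1361e+06 kJ/h
|Q| = 871.15 kW = 871150 W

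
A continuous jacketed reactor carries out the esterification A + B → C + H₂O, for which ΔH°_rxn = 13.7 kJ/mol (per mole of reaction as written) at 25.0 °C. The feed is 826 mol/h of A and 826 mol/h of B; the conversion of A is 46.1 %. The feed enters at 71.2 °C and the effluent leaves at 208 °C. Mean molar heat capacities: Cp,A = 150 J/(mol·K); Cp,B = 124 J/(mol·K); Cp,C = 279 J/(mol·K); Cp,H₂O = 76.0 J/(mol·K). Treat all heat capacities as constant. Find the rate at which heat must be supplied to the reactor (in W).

Q_in = 11600 W

Extent of reaction ξ = 0.461 × 826 = 380.79 mol/h
Reaction term: ξ·ΔH°_rxn = 380.79 × 13.7 = 5216.8 kJ/h
Sensible, feed 71.2→25 °C: -10456 kJ/h
Outlet flows (mol/h): A 445.21, B 445.21, C 380.79, H₂O 380.79
Sensible, products 25→208 °C: 47062 kJ/h
Q = ΔH = 41822 kJ/h = 11.617 kW
Heat supplied = 11617 W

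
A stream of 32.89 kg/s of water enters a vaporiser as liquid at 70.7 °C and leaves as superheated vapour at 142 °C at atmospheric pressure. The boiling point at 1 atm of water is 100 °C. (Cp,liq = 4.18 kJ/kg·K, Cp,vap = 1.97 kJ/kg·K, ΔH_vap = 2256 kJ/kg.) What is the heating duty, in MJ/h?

Q = 291000 MJ/h

liquid 70.7→100 °C: 122.47 kJ/kg
vaporisation at 100 °C: 2256 kJ/kg
vapour 100→142 °C: 82.74 kJ/kg
Δh = 122.47 + 2256 + 82.74 = 2461.2 kJ/kg
Q = ṁ·Δh = 32.89 kg/s × 2461.2 kJ/kg = 80949 kJ/s
|Q| = 80949 kW = 291420 MJ/h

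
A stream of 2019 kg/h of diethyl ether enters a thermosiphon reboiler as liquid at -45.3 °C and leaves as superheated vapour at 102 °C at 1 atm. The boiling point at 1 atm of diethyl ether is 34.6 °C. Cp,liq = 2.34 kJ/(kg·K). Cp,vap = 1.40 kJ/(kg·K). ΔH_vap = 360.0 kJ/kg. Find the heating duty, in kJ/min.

Q = 21600 kJ/min

liquid -45.3→34.6 °C: 186.97 kJ/kg
vaporisation at 34.6 °C: 360 kJ/kg
vapour 34.6→102 °C: 94.36 kJ/kg
Δh = 186.97 + 360 + 94.36 = 641.33 kJ/kg
Q = ṁ·Δh = 2019 kg/h × 641.33 kJ/kg = 1.2948e+06 kJ/h
|Q| = 359.68 kW = 21581 kJ/min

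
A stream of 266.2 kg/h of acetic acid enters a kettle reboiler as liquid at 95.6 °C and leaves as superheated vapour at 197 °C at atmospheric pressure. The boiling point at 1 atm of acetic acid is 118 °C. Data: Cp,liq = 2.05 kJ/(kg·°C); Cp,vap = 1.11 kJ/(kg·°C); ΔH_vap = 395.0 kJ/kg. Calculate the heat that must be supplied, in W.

Q = 39100 W

liquid 95.6→118 °C: 45.92 kJ/kg
vaporisation at 118 °C: 395 kJ/kg
vapour 118→197 °C: 87.69 kJ/kg
Δh = 45.92 + 395 + 87.69 = 528.61 kJ/kg
Q = ṁ·Δh = 266.2 kg/h × 528.61 kJ/kg = 140720 kJ/h
|Q| = 39.088 kW = 39088 W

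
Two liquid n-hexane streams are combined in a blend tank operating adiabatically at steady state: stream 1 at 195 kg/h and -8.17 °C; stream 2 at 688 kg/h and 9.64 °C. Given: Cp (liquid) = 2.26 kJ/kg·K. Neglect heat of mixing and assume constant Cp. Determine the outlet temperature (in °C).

T_out = 5.71 °C

Adiabatic, steady state ⇒ Σ ṁᵢCp,ᵢ(T_out − Tᵢ) = 0
Σ ṁᵢCp,ᵢTᵢ = 195×2.26×-8.17 + 688×2.26×9.64 = 11389
Σ ṁᵢCp,ᵢ = 195×2.26 + 688×2.26 = 1995.6
T_out = 11389 / 1995.6 = 5.7069 °C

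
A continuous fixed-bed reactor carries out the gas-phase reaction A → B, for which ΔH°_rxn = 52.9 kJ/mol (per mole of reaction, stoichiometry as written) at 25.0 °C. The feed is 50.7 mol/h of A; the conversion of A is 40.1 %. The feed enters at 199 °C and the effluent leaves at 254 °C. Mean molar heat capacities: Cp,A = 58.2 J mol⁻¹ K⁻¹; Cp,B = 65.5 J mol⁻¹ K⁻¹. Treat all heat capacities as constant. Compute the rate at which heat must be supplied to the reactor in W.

Q_in = 353 W

Extent of reaction ξ = 0.401 × 50.7 = 20.331 mol/h
Reaction term: ξ·ΔH°_rxn = 20.331 × 52.9 = 1075.5 kJ/h
Sensible, feed 199→25 °C: -513.43 kJ/h
Outlet flows (mol/h): A 30.369, B 20.331
Sensible, products 25→254 °C: 709.71 kJ/h
Q = ΔH = 1271.8 kJ/h = 0.35327 kW
Heat supplied = 353.27 W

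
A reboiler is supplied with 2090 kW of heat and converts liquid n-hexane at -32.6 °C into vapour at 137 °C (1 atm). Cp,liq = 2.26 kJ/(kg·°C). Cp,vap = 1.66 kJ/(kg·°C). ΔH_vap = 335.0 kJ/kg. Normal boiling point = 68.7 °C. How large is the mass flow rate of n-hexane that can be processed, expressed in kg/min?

ṁ = 185 kg/min

Δh = 2.26×(68.7−-32.6) + 335.0 + 1.66×(137−68.7) = 677.32 kJ/kg
Q = 2090 kW = 2090 kJ/s = 125400 kJ/min
ṁ = Q/Δh = 125400 / 677.32 = 185.14 kg/min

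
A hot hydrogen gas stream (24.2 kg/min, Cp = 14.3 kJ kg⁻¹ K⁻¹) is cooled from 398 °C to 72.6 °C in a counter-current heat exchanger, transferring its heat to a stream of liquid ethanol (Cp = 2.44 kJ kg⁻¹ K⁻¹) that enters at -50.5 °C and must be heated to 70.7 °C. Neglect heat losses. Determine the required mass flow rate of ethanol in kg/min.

Heat released by hot stream: Q = 24.2 × 14.3 × (398 − 72.6) = 112610 kJ/min
Energy balance on cold side (adiabatic exchanger): Q = ṁ_c·Cp_c·(T_c,out − T_c,in)
ṁ_c = 112610 / [2.44 × (70.7 − -50.5)] = 380.78 kg/min

ṁ_c = 381 kg/min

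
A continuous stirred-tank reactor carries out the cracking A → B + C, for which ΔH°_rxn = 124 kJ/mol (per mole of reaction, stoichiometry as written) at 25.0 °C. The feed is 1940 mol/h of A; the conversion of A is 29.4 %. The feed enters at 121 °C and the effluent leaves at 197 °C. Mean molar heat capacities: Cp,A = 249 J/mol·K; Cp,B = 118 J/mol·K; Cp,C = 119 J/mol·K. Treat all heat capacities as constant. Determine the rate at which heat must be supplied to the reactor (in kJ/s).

Q_in = 29.5 kJ/s

Extent of reaction ξ = 0.294 × 1940 = 570.36 mol/h
Reaction term: ξ·ΔH°_rxn = 570.36 × 124 = 70725 kJ/h
Sensible, feed 121→25 °C: -46374 kJ/h
Outlet flows (mol/h): A 1369.6, B 570.36, C 570.36
Sensible, products 25→197 °C: 81909 kJ/h
Q = ΔH = 106260 kJ/h = 29.517 kW
Heat supplied = 29.517 kJ/s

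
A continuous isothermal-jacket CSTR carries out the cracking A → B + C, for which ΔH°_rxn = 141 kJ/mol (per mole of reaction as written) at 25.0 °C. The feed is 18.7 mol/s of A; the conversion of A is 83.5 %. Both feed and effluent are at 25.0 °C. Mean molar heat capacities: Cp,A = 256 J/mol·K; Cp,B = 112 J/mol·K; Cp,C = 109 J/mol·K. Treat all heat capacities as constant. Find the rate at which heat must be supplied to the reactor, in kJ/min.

Q_in = 132000 kJ/min

Extent of reaction ξ = 0.835 × 18.7 = 15.614 mol/s
Reaction term: ξ·ΔH°_rxn = 15.614 × 141 = 2201.6 kJ/s
Q = ΔH = 2201.6 kJ/s = 2201.6 kW
Heat supplied = 132100 kJ/min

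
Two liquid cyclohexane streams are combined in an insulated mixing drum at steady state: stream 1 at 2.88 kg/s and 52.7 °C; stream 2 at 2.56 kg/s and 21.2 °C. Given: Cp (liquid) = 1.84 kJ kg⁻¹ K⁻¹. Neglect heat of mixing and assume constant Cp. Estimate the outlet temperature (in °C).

T_out = 37.9 °C

No heat crosses the boundary, so H_out = H_in.
T_out = Σ ṁᵢCp,ᵢTᵢ / Σ ṁᵢCp,ᵢ
      = 379.13 / 10.01 = 37.876 °C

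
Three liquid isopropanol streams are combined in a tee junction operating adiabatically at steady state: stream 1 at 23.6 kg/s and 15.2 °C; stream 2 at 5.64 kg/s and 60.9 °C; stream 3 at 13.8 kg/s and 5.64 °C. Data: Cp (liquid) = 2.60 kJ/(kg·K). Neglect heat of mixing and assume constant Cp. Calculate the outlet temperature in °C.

T_out = 18.1 °C

No heat crosses the boundary, so H_out = H_in.
Σ ṁᵢCp,ᵢTᵢ = 23.6×2.60×15.2 + 5.64×2.60×60.9 + 13.8×2.60×5.64 = 2028.1
Σ ṁᵢCp,ᵢ = 23.6×2.60 + 5.64×2.60 + 13.8×2.60 = 111.9
T_out = 2028.1 / 111.9 = 18.123 °C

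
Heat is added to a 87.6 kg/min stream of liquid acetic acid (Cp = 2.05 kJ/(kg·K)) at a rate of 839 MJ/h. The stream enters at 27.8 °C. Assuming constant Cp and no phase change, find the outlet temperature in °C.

T_out = 106 °C

Q = 839 MJ/h = 13983 kJ/min
ΔT = Q/(ṁ·Cp) = 13983/(87.6×2.05) = 77.867 K
T_out = 27.8 + 77.867 = 105.67 °C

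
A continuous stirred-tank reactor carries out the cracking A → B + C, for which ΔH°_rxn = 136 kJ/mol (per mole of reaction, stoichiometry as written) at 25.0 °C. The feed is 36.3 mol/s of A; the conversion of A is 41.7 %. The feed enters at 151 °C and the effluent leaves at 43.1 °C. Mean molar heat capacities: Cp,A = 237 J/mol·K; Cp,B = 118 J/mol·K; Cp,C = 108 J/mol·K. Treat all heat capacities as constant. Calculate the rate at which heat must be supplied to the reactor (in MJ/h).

Extent of reaction ξ = 0.417 × 36.3 = 15.137 mol/s
Reaction term: ξ·ΔH°_rxn = 15.137 × 136 = 2058.6 kJ/s
Sensible, feed 151→25 °C: -1084 kJ/s
Outlet flows (mol/s): A 21.163, B 15.137, C 15.137
Sensible, products 25→43.1 °C: 152.7 kJ/s
Q = ΔH = 1127.4 kJ/s = 1127.4 kW
Heat supplied = 4058.5 MJ/h

Q_in = 4060 MJ/h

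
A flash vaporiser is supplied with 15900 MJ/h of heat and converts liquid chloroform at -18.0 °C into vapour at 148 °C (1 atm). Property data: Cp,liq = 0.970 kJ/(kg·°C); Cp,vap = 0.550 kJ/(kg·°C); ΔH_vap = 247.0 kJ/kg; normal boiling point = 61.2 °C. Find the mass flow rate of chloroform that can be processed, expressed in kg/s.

Δh = 0.970×(61.2−-18.0) + 247.0 + 0.550×(148−61.2) = 371.56 kJ/kg
Q = 15900 MJ/h = 4416.7 kJ/s = 4416.7 kJ/s
ṁ = Q/Δh = 4416.7 / 371.56 = 11.887 kg/s

ṁ = 11.9 kg/s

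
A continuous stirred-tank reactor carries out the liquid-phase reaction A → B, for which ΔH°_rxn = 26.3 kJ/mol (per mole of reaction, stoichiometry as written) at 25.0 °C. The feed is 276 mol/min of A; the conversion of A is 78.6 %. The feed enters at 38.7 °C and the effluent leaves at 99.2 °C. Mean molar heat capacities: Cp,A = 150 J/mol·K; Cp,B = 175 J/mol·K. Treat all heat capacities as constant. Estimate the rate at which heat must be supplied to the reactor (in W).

Extent of reaction ξ = 0.786 × 276 = 216.94 mol/min
Reaction term: ξ·ΔH°_rxn = 216.94 × 26.3 = 5705.4 kJ/min
Sensible, feed 38.7→25 °C: -567.18 kJ/min
Outlet flows (mol/min): A 59.064, B 216.94
Sensible, products 25→99.2 °C: 3474.3 kJ/min
Q = ΔH = 8612.5 kJ/min = 143.54 kW
Heat supplied = 143540 W

Q_in = 144000 W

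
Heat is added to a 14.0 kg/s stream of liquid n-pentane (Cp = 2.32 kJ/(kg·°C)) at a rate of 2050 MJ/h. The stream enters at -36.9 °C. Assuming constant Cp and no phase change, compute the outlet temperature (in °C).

T_out = -19.4 °C

Q = 2050 MJ/h = 569.44 kJ/s
ΔT = Q/(ṁ·Cp) = 569.44/(14.0×2.32) = 17.532 K
T_out = -36.9 + 17.532 = -19.368 °C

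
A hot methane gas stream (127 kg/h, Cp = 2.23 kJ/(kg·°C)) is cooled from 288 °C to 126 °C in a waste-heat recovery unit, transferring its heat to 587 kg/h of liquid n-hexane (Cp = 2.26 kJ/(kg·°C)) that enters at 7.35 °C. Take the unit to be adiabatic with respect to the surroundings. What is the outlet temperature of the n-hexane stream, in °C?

T_c,out = 41.9 °C

Heat released by hot stream: Q = 127 × 2.23 × (288 − 126) = 45880 kJ/h
Energy balance on cold side (adiabatic exchanger): Q = ṁ_c·Cp_c·(T_c,out − T_c,in)
T_c,out = 7.35 + 45880/(587 × 2.26) = 41.934 °C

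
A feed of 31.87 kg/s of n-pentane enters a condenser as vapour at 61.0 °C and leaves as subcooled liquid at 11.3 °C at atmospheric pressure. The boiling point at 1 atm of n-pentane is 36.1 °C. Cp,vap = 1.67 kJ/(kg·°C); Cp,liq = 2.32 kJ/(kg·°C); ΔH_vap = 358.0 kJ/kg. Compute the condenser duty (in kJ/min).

vapour 61.0→36.1 °C: -41.583 kJ/kg
condensation at 36.1 °C: -358 kJ/kg
liquid 36.1→11.3 °C: -57.536 kJ/kg
Δh = -41.583 + -358 + -57.536 = -457.12 kJ/kg
Q = ṁ·Δh = 31.87 kg/s × -457.12 kJ/kg = -14568 kJ/s
|Q| = 14568 kW = 874100 kJ/min

Q_c = 874000 kJ/min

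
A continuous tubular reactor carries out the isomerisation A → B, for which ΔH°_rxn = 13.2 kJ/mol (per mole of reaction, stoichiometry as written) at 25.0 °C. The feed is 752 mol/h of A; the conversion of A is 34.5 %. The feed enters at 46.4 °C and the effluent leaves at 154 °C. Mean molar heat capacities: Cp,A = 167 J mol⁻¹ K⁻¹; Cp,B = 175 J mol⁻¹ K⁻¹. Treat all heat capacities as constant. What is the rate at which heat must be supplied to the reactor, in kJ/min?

Extent of reaction ξ = 0.345 × 752 = 259.44 mol/h
Reaction term: ξ·ΔH°_rxn = 259.44 × 13.2 = 3424.6 kJ/h
Sensible, feed 46.4→25 °C: -2687.5 kJ/h
Outlet flows (mol/h): A 492.56, B 259.44
Sensible, products 25→154 °C: 16468 kJ/h
Q = ΔH = 17205 kJ/h = 4.7792 kW
Heat supplied = 286.75 kJ/min

Q_in = 287 kJ/min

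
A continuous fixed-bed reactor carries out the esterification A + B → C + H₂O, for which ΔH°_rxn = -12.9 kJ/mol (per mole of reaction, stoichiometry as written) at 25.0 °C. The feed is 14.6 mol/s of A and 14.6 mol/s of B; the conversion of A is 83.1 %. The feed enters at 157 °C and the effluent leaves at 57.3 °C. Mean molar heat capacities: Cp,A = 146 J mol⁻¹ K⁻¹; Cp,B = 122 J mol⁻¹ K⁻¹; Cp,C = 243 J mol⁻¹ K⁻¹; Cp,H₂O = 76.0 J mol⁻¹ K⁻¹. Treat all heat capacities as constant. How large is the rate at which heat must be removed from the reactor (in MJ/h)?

Q_out = 1900 MJ/h

Extent of reaction ξ = 0.831 × 14.6 = 12.133 mol/s
Reaction term: ξ·ΔH°_rxn = 12.133 × -12.9 = -156.51 kJ/s
Sensible, feed 157→25 °C: -516.49 kJ/s
Outlet flows (mol/s): A 2.4674, B 2.4674, C 12.133, H₂O 12.133
Sensible, products 25→57.3 °C: 146.37 kJ/s
Q = ΔH = -526.63 kJ/s = -526.63 kW
Heat removed = 1895.9 MJ/h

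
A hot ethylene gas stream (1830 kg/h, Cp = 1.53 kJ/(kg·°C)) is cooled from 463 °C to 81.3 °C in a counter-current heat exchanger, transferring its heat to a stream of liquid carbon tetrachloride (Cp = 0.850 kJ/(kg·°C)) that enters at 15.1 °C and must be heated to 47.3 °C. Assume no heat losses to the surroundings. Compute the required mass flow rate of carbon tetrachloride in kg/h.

Heat released by hot stream: Q = 1830 × 1.53 × (463 − 81.3) = 1.0687e+06 kJ/h
Energy balance on cold side (adiabatic exchanger): Q = ṁ_c·Cp_c·(T_c,out − T_c,in)
ṁ_c = 1.0687e+06 / [0.850 × (47.3 − 15.1)] = 39047 kg/h

ṁ_c = 39000 kg/h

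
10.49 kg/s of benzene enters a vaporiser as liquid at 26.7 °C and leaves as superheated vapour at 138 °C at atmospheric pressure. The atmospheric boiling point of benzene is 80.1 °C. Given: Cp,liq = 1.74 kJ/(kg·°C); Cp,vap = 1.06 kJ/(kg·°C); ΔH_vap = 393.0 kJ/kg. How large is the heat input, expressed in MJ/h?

Q = 20700 MJ/h

liquid 26.7→80.1 °C: 92.916 kJ/kg
vaporisation at 80.1 °C: 393 kJ/kg
vapour 80.1→138 °C: 61.374 kJ/kg
Δh = 92.916 + 393 + 61.374 = 547.29 kJ/kg
Q = ṁ·Δh = 10.49 kg/s × 547.29 kJ/kg = 5741.1 kJ/s
|Q| = 5741.1 kW = 20668 MJ/h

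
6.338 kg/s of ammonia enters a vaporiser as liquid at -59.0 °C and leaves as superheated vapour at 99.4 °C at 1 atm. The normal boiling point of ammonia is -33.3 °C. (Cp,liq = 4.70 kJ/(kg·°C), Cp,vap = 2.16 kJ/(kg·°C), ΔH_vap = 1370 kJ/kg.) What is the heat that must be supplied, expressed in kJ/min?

Q = 676000 kJ/min

liquid -59.0→-33.3 °C: 120.79 kJ/kg
vaporisation at -33.3 °C: 1370 kJ/kg
vapour -33.3→99.4 °C: 286.63 kJ/kg
Δh = 120.79 + 1370 + 286.63 = 1777.4 kJ/kg
Q = ṁ·Δh = 6.338 kg/s × 1777.4 kJ/kg = 11265 kJ/s
|Q| = 11265 kW = 675920 kJ/min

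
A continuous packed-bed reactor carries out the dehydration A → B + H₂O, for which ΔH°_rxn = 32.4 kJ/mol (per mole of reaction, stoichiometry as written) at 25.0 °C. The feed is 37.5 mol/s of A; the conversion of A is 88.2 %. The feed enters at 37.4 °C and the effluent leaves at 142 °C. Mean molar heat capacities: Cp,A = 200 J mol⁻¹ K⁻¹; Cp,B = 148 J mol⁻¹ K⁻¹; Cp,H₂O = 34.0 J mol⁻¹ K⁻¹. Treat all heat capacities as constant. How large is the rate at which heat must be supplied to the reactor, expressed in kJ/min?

Q_in = 107000 kJ/min

Extent of reaction ξ = 0.882 × 37.5 = 33.075 mol/s
Reaction term: ξ·ΔH°_rxn = 33.075 × 32.4 = 1071.6 kJ/s
Sensible, feed 37.4→25 °C: -93 kJ/s
Outlet flows (mol/s): A 4.425, B 33.075, H₂O 33.075
Sensible, products 25→142 °C: 807.84 kJ/s
Q = ΔH = 1786.5 kJ/s = 1786.5 kW
Heat supplied = 107190 kJ/min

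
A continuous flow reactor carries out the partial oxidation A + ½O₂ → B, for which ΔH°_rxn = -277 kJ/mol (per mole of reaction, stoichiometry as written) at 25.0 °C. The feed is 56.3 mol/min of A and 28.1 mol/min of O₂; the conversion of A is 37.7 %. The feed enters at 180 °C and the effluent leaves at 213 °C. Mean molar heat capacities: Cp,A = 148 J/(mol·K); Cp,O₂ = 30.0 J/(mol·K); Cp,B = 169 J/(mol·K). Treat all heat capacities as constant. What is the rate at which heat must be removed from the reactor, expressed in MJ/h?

Extent of reaction ξ = 0.377 × 56.3 = 21.225 mol/min
Reaction term: ξ·ΔH°_rxn = 21.225 × -277 = -5879.4 kJ/min
Sensible, feed 180→25 °C: -1422.2 kJ/min
Outlet flows (mol/min): A 35.075, O₂ 17.487, B 21.225
Sensible, products 25→213 °C: 1748.9 kJ/min
Q = ΔH = -5552.6 kJ/min = -92.544 kW
Heat removed = 333.16 MJ/h

Q_out = 333 MJ/h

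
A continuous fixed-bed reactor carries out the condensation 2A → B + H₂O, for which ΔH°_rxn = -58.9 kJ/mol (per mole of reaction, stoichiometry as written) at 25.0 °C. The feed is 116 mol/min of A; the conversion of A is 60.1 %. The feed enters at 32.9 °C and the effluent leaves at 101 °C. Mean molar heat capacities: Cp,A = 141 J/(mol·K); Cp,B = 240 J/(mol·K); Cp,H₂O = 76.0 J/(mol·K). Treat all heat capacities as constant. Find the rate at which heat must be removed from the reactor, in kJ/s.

Extent of reaction ξ = 0.601 × 116 / 2 = 34.858 mol/min
Reaction term: ξ·ΔH°_rxn = 34.858 × -58.9 = -2053.1 kJ/min
Sensible, feed 32.9→25 °C: -129.21 kJ/min
Outlet flows (mol/min): A 46.284, B 34.858, H₂O 34.858
Sensible, products 25→101 °C: 1333.1 kJ/min
Q = ΔH = -849.22 kJ/min = -14.154 kW
Heat removed = 14.154 kJ/s

Q_out = 14.2 kJ/s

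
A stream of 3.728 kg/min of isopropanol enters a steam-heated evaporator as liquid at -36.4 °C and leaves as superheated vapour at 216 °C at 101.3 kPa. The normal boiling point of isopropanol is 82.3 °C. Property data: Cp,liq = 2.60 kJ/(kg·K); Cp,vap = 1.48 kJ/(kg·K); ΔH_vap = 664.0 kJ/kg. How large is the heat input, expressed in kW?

Q = 72.7 kW

liquid -36.4→82.3 °C: 308.62 kJ/kg
vaporisation at 82.3 °C: 664 kJ/kg
vapour 82.3→216 °C: 197.88 kJ/kg
Δh = 308.62 + 664 + 197.88 = 1170.5 kJ/kg
Q = ṁ·Δh = 3.728 kg/min × 1170.5 kJ/kg = 4363.6 kJ/min
|Q| = 72.727 kW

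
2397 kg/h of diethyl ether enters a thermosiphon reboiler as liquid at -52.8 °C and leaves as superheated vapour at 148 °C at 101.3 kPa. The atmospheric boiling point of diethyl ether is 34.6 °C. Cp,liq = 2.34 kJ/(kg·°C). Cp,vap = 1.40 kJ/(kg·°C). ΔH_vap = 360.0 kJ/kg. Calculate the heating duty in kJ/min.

liquid -52.8→34.6 °C: 204.52 kJ/kg
vaporisation at 34.6 °C: 360 kJ/kg
vapour 34.6→148 °C: 158.76 kJ/kg
Δh = 204.52 + 360 + 158.76 = 723.28 kJ/kg
Q = ṁ·Δh = 2397 kg/h × 723.28 kJ/kg = 1.7337e+06 kJ/h
|Q| = 481.58 kW = 28895 kJ/min

Q = 28900 kJ/min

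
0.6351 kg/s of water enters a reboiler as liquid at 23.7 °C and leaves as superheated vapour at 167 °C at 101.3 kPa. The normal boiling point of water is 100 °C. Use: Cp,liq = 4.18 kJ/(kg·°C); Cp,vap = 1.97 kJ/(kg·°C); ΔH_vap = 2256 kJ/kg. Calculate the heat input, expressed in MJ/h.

Q = 6190 MJ/h

liquid 23.7→100 °C: 318.93 kJ/kg
vaporisation at 100 °C: 2256 kJ/kg
vapour 100→167 °C: 131.99 kJ/kg
Δh = 318.93 + 2256 + 131.99 = 2706.9 kJ/kg
Q = ṁ·Δh = 0.6351 kg/s × 2706.9 kJ/kg = 1719.2 kJ/s
|Q| = 1719.2 kW = 6189 MJ/h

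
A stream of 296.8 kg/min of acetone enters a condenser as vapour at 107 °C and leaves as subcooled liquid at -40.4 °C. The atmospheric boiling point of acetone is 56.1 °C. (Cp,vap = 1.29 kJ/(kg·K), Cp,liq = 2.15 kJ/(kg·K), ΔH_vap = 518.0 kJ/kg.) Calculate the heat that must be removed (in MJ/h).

vapour 107→56.1 °C: -65.661 kJ/kg
condensation at 56.1 °C: -518 kJ/kg
liquid 56.1→-40.4 °C: -207.47 kJ/kg
Δh = -65.661 + -518 + -207.47 = -791.14 kJ/kg
Q = ṁ·Δh = 296.8 kg/min × -791.14 kJ/kg = -234810 kJ/min
|Q| = 3913.5 kW = 14089 MJ/h

Q_c = 14100 MJ/h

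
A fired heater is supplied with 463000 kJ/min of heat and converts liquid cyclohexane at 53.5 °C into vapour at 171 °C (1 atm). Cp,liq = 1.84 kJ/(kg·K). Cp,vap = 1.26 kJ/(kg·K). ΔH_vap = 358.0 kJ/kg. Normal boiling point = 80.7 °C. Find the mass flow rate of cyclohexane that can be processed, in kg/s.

ṁ = 14.8 kg/s

Δh = 1.84×(80.7−53.5) + 358.0 + 1.26×(171−80.7) = 521.83 kJ/kg
Q = 463000 kJ/min = 7716.7 kJ/s = 7716.7 kJ/s
ṁ = Q/Δh = 7716.7 / 521.83 = 14.788 kg/s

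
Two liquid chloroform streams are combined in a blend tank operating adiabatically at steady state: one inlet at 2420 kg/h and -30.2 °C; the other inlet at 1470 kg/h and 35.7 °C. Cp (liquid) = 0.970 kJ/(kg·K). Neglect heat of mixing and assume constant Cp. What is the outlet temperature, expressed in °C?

Adiabatic, steady state ⇒ Σ ṁᵢCp,ᵢ(T_out − Tᵢ) = 0
T_out = Σ ṁᵢCp,ᵢTᵢ / Σ ṁᵢCp,ᵢ
      = -19987 / 3773.3 = -5.2969 °C

T_out = -5.30 °C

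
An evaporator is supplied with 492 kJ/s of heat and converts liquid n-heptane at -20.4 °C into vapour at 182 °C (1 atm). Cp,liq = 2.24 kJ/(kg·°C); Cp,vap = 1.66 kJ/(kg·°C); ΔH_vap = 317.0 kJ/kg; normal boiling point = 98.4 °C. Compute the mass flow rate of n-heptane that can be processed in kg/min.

ṁ = 40.9 kg/min

Δh = 2.24×(98.4−-20.4) + 317.0 + 1.66×(182−98.4) = 721.89 kJ/kg
Q = 492 kJ/s = 492 kJ/s = 29520 kJ/min
ṁ = Q/Δh = 29520 / 721.89 = 40.893 kg/min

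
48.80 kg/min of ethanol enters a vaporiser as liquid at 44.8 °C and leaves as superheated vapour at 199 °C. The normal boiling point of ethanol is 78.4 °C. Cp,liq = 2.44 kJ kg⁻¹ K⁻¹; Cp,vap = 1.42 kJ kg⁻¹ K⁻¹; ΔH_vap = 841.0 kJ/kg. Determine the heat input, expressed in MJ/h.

liquid 44.8→78.4 °C: 81.984 kJ/kg
vaporisation at 78.4 °C: 841 kJ/kg
vapour 78.4→199 °C: 171.25 kJ/kg
Δh = 81.984 + 841 + 171.25 = 1094.2 kJ/kg
Q = ṁ·Δh = 48.80 kg/min × 1094.2 kJ/kg = 53399 kJ/min
|Q| = 889.98 kW = 3203.9 MJ/h

Q = 3200 MJ/h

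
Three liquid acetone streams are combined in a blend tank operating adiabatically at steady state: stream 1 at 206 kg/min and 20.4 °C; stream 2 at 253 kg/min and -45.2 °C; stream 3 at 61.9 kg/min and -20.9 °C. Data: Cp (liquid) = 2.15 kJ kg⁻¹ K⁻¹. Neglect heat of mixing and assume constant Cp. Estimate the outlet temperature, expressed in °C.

T_out = -16.4 °C

Adiabatic, steady state ⇒ Σ ṁᵢCp,ᵢ(T_out − Tᵢ) = 0
Σ ṁᵢCp,ᵢTᵢ = 206×2.15×20.4 + 253×2.15×-45.2 + 61.9×2.15×-20.9 = -18333
Σ ṁᵢCp,ᵢ = 206×2.15 + 253×2.15 + 61.9×2.15 = 1119.9
T_out = -18333 / 1119.9 = -16.37 °C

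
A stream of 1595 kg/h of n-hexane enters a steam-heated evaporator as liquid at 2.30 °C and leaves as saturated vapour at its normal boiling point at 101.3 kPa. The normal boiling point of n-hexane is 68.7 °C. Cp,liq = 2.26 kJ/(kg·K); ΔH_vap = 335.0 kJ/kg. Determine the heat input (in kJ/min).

liquid 2.30→68.7 °C: 150.06 kJ/kg
vaporisation at 68.7 °C: 335 kJ/kg
Δh = 150.06 + 335 = 485.06 kJ/kg
Q = ṁ·Δh = 1595 kg/h × 485.06 kJ/kg = 773680 kJ/h
|Q| = 214.91 kW = 12895 kJ/min

Q = 12900 kJ/min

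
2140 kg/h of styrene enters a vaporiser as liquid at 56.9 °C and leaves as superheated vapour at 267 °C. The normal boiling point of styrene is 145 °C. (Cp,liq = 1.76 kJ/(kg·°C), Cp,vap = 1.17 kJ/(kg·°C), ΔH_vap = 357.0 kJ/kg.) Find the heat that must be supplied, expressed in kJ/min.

liquid 56.9→145 °C: 155.06 kJ/kg
vaporisation at 145 °C: 357 kJ/kg
vapour 145→267 °C: 142.74 kJ/kg
Δh = 155.06 + 357 + 142.74 = 654.8 kJ/kg
Q = ṁ·Δh = 2140 kg/h × 654.8 kJ/kg = 1.4013e+06 kJ/h
|Q| = 389.24 kW = 23354 kJ/min

Q = 23400 kJ/min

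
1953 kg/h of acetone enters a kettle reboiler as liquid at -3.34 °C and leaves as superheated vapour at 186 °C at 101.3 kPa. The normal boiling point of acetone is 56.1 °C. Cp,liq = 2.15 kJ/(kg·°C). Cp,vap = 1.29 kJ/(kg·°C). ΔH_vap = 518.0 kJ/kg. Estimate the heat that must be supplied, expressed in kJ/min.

Q = 26500 kJ/min

liquid -3.34→56.1 °C: 127.8 kJ/kg
vaporisation at 56.1 °C: 518 kJ/kg
vapour 56.1→186 °C: 167.57 kJ/kg
Δh = 127.8 + 518 + 167.57 = 813.37 kJ/kg
Q = ṁ·Δh = 1953 kg/h × 813.37 kJ/kg = 1.5885e+06 kJ/h
|Q| = 441.25 kW = 26475 kJ/min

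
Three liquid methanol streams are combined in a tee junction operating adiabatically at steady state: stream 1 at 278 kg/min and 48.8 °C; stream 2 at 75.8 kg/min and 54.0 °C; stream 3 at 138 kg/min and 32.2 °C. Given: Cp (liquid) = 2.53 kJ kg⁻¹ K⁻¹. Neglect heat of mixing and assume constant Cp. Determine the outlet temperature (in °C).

T_out = 44.9 °C

Adiabatic, steady state ⇒ Σ ṁᵢCp,ᵢ(T_out − Tᵢ) = 0
Σ ṁᵢCp,ᵢTᵢ = 278×2.53×48.8 + 75.8×2.53×54.0 + 138×2.53×32.2 = 55921
Σ ṁᵢCp,ᵢ = 278×2.53 + 75.8×2.53 + 138×2.53 = 1244.3
T_out = 55921 / 1244.3 = 44.943 °C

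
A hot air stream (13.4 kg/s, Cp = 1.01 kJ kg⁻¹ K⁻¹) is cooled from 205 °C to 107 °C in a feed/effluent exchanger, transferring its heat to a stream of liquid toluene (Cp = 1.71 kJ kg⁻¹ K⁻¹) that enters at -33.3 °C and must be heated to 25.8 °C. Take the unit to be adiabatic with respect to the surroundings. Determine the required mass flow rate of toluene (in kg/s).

ṁ_c = 13.1 kg/s

Heat released by hot stream: Q = 13.4 × 1.01 × (205 − 107) = 1326.3 kJ/s
Energy balance on cold side (adiabatic exchanger): Q = ṁ_c·Cp_c·(T_c,out − T_c,in)
ṁ_c = 1326.3 / [1.71 × (25.8 − -33.3)] = 13.124 kg/s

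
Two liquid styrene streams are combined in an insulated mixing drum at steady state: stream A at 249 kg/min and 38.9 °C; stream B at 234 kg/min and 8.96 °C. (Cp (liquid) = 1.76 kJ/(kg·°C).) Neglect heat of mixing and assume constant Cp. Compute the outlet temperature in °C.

T_out = 24.4 °C

Adiabatic, steady state ⇒ Σ ṁᵢCp,ᵢ(T_out − Tᵢ) = 0
T_out = Σ ṁᵢCp,ᵢTᵢ / Σ ṁᵢCp,ᵢ
      = 20738 / 850.08 = 24.395 °C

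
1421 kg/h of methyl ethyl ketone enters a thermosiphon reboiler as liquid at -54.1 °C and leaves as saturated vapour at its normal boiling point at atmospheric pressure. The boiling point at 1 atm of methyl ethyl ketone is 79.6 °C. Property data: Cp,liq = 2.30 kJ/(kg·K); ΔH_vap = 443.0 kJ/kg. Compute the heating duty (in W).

Q = 296000 W

liquid -54.1→79.6 °C: 307.51 kJ/kg
vaporisation at 79.6 °C: 443 kJ/kg
Δh = 307.51 + 443 = 750.51 kJ/kg
Q = ṁ·Δh = 1421 kg/h × 750.51 kJ/kg = 1.0665e+06 kJ/h
|Q| = 296.24 kW = 296240 W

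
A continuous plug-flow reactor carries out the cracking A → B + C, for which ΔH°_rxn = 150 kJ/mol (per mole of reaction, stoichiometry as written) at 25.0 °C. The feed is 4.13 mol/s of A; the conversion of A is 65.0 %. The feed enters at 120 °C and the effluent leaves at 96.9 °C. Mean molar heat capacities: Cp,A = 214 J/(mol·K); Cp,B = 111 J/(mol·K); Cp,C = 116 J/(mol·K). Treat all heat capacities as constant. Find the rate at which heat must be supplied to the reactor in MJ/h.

Extent of reaction ξ = 0.650 × 4.13 = 2.6845 mol/s
Reaction term: ξ·ΔH°_rxn = 2.6845 × 150 = 402.67 kJ/s
Sensible, feed 120→25 °C: -83.963 kJ/s
Outlet flows (mol/s): A 1.4455, B 2.6845, C 2.6845
Sensible, products 25→96.9 °C: 66.056 kJ/s
Q = ΔH = 384.77 kJ/s = 384.77 kW
Heat supplied = 1385.2 MJ/h

Q_in = 1390 MJ/h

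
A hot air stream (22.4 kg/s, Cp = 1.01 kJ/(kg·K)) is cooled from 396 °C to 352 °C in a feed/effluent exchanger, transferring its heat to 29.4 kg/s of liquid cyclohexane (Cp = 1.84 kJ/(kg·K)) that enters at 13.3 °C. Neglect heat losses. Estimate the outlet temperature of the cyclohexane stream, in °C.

T_c,out = 31.7 °C

Heat released by hot stream: Q = 22.4 × 1.01 × (396 − 352) = 995.46 kJ/s
Energy balance on cold side (adiabatic exchanger): Q = ṁ_c·Cp_c·(T_c,out − T_c,in)
T_c,out = 13.3 + 995.46/(29.4 × 1.84) = 31.702 °C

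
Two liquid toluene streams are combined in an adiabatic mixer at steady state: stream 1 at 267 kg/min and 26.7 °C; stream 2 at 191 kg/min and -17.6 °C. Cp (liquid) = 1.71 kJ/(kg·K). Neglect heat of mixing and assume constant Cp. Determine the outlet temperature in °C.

No heat crosses the boundary, so H_out = H_in.
Σ ṁᵢCp,ᵢTᵢ = 267×1.71×26.7 + 191×1.71×-17.6 = 6442.1
Σ ṁᵢCp,ᵢ = 267×1.71 + 191×1.71 = 783.18
T_out = 6442.1 / 783.18 = 8.2255 °C

T_out = 8.23 °C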